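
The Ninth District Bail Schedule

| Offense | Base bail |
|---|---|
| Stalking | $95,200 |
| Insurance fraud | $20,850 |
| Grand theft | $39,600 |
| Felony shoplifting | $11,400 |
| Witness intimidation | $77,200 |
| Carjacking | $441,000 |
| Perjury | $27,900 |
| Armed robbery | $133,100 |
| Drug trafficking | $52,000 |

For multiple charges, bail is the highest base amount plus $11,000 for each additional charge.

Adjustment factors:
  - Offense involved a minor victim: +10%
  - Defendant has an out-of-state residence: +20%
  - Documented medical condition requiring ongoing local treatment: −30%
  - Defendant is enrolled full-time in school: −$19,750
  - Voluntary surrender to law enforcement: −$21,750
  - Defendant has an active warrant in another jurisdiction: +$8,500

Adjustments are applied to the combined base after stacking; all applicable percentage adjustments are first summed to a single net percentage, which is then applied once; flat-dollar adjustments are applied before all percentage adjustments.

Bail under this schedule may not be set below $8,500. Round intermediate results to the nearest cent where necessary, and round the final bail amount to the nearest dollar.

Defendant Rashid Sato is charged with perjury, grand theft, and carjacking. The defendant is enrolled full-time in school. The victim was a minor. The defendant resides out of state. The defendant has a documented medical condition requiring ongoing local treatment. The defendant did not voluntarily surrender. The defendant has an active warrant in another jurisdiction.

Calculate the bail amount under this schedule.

Base amounts from the schedule: perjury $27,900; grand theft $39,600; carjacking $441,000.
Stacking rule: highest base plus $11,000 per additional charge. Highest is carjacking at $441,000; 2 additional charges → +$22,000. Combined base = $463,000.
Defendant is enrolled full-time in school (−$19,750 flat): $463,000 − $19,750 = $443,250.
Defendant has an active warrant in another jurisdiction (+$8,500 flat): $443,250 + $8,500 = $451,750.
Net percentage adjustment: +10% +20% −30% = +0%. $451,750 × 1 = $451,750.
$451,750 is at or above the $8,500 minimum.

$451,750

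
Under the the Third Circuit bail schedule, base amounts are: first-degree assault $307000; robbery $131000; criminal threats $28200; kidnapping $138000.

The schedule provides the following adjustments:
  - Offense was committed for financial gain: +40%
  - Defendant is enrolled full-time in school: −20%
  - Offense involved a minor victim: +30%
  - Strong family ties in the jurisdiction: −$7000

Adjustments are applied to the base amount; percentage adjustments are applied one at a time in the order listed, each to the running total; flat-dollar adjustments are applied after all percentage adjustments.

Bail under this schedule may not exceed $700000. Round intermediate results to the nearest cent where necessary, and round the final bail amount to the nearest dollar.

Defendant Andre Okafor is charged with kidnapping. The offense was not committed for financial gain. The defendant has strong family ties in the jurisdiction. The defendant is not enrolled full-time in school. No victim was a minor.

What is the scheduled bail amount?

Base amounts from the schedule: kidnapping $138000.
Single charge. Combined base = $138000.
Strong family ties in the jurisdiction (−$7000 flat): $138000 − $7000 = $131000.
$131000 is within the $700000 maximum.

$131000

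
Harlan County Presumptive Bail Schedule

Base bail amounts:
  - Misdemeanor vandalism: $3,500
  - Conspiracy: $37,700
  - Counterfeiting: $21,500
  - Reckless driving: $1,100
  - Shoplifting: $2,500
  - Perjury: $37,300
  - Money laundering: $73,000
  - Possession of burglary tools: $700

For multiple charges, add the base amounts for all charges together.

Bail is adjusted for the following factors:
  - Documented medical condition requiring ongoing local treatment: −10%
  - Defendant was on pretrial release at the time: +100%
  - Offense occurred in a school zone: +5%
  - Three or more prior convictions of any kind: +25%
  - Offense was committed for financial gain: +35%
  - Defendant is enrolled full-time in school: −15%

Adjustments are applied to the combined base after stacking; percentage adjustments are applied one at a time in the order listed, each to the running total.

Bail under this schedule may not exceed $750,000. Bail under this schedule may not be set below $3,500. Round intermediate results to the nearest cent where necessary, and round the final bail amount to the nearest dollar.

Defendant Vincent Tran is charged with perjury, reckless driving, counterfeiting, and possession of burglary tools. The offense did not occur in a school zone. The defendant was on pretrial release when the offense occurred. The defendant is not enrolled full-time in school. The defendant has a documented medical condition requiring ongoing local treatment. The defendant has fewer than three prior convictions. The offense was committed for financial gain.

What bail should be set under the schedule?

$147,258

Base amounts from the schedule: perjury $37,300; reckless driving $1,100; counterfeiting $21,500; possession of burglary tools $700.
Stacking rule: sum of all bases. $37,300 + $1,100 + $21,500 + $700 = $60,600.
Documented medical condition requiring ongoing local treatment (−10%): $60,600 × 0.9 = $54,540.
Defendant was on pretrial release at the time (+100%): $54,540 × 2 = $109,080.
Offense was committed for financial gain (+35%): $109,080 × 1.35 = $147,258.
$147,258 is within the $750,000 maximum.
$147,258 is at or above the $3,500 minimum.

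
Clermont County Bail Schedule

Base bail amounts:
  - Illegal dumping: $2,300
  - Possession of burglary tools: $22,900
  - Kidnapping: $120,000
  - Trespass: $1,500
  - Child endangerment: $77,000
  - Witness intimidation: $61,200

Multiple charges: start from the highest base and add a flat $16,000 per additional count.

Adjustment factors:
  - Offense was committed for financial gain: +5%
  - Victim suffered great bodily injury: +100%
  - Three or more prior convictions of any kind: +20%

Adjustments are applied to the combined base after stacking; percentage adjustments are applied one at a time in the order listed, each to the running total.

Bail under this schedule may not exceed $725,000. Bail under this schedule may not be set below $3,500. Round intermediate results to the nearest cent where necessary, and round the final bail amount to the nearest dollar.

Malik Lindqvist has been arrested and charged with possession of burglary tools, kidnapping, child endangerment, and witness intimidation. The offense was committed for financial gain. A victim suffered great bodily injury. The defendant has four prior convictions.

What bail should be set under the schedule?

$423,360

Base amounts from the schedule: possession of burglary tools $22,900; kidnapping $120,000; child endangerment $77,000; witness intimidation $61,200.
Stacking rule: highest base plus $16,000 per additional charge. Highest is kidnapping at $120,000; 3 additional charges → +$48,000. Combined base = $168,000.
Offense was committed for financial gain (+5%): $168,000 × 1.05 = $176,400.
Victim suffered great bodily injury (+100%): $176,400 × 2 = $352,800.
Three or more prior convictions of any kind (+20%): $352,800 × 1.2 = $423,360.
$423,360 is within the $725,000 maximum.
$423,360 is at or above the $3,500 minimum.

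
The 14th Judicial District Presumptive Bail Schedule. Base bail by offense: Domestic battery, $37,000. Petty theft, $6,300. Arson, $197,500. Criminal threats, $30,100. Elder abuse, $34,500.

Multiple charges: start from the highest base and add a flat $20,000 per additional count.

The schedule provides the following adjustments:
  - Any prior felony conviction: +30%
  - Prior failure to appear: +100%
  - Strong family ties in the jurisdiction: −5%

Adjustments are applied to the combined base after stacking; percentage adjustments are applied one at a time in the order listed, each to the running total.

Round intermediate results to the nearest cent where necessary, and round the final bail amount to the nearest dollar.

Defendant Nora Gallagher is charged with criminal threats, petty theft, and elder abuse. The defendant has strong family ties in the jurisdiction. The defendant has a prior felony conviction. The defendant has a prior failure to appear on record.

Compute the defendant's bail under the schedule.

$184,015

Base amounts from the schedule: criminal threats $30,100; petty theft $6,300; elder abuse $34,500.
Stacking rule: highest base plus $20,000 per additional charge. Highest is elder abuse at $34,500; 2 additional charges → +$40,000. Combined base = $74,500.
Any prior felony conviction (+30%): $74,500 × 1.3 = $96,850.
Prior failure to appear (+100%): $96,850 × 2 = $193,700.
Strong family ties in the jurisdiction (−5%): $193,700 × 0.95 = $184,015.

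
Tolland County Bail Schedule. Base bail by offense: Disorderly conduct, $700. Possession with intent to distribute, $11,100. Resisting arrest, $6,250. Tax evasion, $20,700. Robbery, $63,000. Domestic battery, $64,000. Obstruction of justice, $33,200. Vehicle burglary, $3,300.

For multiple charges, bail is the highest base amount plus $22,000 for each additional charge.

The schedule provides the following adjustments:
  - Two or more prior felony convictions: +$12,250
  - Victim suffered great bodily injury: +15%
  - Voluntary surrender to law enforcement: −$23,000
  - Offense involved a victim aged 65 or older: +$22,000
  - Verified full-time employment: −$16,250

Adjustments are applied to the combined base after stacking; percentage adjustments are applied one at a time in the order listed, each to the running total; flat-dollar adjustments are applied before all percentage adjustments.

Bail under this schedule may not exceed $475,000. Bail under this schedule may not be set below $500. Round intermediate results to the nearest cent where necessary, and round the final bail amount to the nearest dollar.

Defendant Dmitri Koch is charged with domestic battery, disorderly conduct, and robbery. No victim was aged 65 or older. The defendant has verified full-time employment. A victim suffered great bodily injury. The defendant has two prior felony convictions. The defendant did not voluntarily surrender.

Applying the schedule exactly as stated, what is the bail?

Base amounts from the schedule: domestic battery $64,000; disorderly conduct $700; robbery $63,000.
Stacking rule: highest base plus $22,000 per additional charge. Highest is domestic battery at $64,000; 2 additional charges → +$44,000. Combined base = $108,000.
Two or more prior felony convictions (+$12,250 flat): $108,000 + $12,250 = $120,250.
Verified full-time employment (−$16,250 flat): $120,250 − $16,250 = $104,000.
Victim suffered great bodily injury (+15%): $104,000 × 1.15 = $119,600.
$119,600 is within the $475,000 maximum.
$119,600 is at or above the $500 minimum.

$119,600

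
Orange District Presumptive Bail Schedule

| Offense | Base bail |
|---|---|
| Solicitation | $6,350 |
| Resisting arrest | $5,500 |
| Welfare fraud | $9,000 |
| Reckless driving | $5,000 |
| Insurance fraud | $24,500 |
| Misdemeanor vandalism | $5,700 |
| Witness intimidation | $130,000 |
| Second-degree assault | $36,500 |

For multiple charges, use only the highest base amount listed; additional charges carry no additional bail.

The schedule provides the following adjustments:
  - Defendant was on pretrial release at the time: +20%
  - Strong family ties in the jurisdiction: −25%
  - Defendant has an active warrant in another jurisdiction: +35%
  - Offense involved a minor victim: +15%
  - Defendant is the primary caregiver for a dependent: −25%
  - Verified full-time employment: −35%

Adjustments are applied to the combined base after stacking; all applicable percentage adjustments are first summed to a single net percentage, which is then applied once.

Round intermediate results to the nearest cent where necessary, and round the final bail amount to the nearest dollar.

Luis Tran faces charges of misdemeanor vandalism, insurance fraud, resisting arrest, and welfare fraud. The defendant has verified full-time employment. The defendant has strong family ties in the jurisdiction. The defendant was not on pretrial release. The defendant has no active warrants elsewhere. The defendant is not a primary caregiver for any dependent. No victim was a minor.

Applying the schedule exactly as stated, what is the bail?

$9,800

Base amounts from the schedule: misdemeanor vandalism $5,700; insurance fraud $24,500; resisting arrest $5,500; welfare fraud $9,000.
Stacking rule: use the highest base only. Highest is insurance fraud at $24,500. Combined base = $24,500.
Net percentage adjustment: −25% −35% = −60%. $24,500 × 0.4 = $9,800.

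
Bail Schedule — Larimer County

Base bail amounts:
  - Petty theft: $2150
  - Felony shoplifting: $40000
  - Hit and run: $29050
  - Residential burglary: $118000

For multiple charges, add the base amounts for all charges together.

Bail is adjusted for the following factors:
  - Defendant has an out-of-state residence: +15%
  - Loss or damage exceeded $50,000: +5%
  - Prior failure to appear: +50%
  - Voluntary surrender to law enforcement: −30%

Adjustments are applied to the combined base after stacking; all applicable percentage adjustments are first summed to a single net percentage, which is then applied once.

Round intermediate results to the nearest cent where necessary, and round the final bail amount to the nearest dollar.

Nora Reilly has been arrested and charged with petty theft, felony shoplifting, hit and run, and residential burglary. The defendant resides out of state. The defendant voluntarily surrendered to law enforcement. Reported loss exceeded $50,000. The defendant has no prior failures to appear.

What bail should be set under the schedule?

Base amounts from the schedule: petty theft $2150; felony shoplifting $40000; hit and run $29050; residential burglary $118000.
Stacking rule: sum of all bases. $2150 + $40000 + $29050 + $118000 = $189200.
Net percentage adjustment: +15% +5% −30% = −10%. $189200 × 0.9 = $170280.

$170280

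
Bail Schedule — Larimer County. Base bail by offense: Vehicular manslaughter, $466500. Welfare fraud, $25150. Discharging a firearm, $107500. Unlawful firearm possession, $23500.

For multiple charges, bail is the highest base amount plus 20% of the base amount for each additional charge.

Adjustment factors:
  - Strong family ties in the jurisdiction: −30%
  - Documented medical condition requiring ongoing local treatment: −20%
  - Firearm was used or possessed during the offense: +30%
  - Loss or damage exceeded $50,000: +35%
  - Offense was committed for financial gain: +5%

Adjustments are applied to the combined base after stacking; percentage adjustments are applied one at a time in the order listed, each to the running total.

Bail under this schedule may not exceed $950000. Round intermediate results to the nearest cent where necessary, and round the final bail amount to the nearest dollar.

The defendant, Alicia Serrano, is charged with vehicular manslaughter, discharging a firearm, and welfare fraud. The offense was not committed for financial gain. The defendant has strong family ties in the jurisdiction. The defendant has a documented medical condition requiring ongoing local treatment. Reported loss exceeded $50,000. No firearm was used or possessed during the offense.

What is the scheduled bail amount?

$372731

Base amounts from the schedule: vehicular manslaughter $466500; discharging a firearm $107500; welfare fraud $25150.
Stacking rule: highest base plus 20% of each additional charge. Highest is vehicular manslaughter at $466500. Additional: $107500 × 20% = $21500; $25150 × 20% = $5030. Combined base = $466500 + $26530 = $493030.
Strong family ties in the jurisdiction (−30%): $493030 × 0.7 = $345121.
Documented medical condition requiring ongoing local treatment (−20%): $345121 × 0.8 = $276096.80.
Loss or damage exceeded $50,000 (+35%): $276096.80 × 1.35 = $372730.68.
$372730.68 is within the $950000 maximum.
Rounded to the nearest dollar: $372731.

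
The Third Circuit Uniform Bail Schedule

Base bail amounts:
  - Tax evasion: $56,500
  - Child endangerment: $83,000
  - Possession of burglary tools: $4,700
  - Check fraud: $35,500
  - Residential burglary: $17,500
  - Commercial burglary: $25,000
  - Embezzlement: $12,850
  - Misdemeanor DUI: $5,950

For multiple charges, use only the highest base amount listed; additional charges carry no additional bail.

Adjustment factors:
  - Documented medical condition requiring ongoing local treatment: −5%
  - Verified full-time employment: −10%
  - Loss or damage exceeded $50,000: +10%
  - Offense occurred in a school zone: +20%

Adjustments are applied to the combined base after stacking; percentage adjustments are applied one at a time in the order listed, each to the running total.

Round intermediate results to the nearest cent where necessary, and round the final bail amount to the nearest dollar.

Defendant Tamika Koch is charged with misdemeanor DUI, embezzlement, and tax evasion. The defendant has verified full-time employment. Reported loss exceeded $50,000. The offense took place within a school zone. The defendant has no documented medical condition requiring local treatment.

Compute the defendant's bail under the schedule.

$67,122

Base amounts from the schedule: misdemeanor DUI $5,950; embezzlement $12,850; tax evasion $56,500.
Stacking rule: use the highest base only. Highest is tax evasion at $56,500. Combined base = $56,500.
Verified full-time employment (−10%): $56,500 × 0.9 = $50,850.
Loss or damage exceeded $50,000 (+10%): $50,850 × 1.1 = $55,935.
Offense occurred in a school zone (+20%): $55,935 × 1.2 = $67,122.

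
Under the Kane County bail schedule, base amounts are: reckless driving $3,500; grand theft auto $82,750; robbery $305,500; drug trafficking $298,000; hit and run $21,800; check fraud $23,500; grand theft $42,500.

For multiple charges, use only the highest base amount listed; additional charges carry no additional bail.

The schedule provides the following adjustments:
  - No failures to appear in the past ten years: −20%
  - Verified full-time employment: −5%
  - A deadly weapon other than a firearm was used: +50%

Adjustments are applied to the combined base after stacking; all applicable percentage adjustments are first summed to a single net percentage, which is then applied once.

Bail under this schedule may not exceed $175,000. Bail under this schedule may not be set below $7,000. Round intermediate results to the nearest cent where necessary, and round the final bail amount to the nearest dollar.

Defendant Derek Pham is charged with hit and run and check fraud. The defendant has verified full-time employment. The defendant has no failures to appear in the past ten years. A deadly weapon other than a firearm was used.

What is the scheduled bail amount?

$29,375

Base amounts from the schedule: hit and run $21,800; check fraud $23,500.
Stacking rule: use the highest base only. Highest is check fraud at $23,500. Combined base = $23,500.
Net percentage adjustment: −20% −5% +50% = +25%. $23,500 × 1.25 = $29,375.
$29,375 is within the $175,000 maximum.
$29,375 is at or above the $7,000 minimum.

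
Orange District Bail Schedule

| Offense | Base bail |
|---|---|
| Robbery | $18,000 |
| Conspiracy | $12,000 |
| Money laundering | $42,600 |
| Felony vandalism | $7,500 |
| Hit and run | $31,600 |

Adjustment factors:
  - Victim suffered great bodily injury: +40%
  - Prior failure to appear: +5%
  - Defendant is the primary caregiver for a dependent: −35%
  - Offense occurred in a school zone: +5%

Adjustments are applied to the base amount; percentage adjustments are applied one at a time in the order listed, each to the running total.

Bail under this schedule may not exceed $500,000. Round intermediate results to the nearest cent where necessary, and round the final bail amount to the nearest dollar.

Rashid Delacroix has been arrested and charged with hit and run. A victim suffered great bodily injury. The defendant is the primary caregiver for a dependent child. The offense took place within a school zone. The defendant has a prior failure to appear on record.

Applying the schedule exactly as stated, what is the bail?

$31,703

Base amounts from the schedule: hit and run $31,600.
Single charge. Combined base = $31,600.
Victim suffered great bodily injury (+40%): $31,600 × 1.4 = $44,240.
Prior failure to appear (+5%): $44,240 × 1.05 = $46,452.
Defendant is the primary caregiver for a dependent (−35%): $46,452 × 0.65 = $30,193.80.
Offense occurred in a school zone (+5%): $30,193.80 × 1.05 = $31,703.49.
$31,703.49 is within the $500,000 maximum.
Rounded to the nearest dollar: $31,703.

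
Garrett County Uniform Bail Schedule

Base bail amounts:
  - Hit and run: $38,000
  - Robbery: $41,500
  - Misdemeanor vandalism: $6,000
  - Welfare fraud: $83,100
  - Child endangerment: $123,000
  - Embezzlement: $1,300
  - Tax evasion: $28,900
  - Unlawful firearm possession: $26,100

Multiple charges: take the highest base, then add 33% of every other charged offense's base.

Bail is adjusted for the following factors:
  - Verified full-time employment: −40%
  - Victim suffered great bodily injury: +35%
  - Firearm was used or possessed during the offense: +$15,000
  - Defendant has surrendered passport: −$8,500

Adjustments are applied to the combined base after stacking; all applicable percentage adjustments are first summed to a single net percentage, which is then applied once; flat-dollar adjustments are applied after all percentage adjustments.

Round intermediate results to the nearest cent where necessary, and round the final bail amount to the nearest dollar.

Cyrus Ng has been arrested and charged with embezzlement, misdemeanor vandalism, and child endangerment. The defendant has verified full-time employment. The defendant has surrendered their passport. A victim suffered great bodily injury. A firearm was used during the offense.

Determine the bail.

$125,639

Base amounts from the schedule: embezzlement $1,300; misdemeanor vandalism $6,000; child endangerment $123,000.
Stacking rule: highest base plus 33% of each additional charge. Highest is child endangerment at $123,000. Additional: $1,300 × 33% = $429; $6,000 × 33% = $1,980. Combined base = $123,000 + $2,409 = $125,409.
Net percentage adjustment: −40% +35% = −5%. $125,409 × 0.95 = $119,138.55.
Firearm was used or possessed during the offense (+$15,000 flat): $119,138.55 + $15,000 = $134,138.55.
Defendant has surrendered passport (−$8,500 flat): $134,138.55 − $8,500 = $125,638.55.
Rounded to the nearest dollar: $125,639.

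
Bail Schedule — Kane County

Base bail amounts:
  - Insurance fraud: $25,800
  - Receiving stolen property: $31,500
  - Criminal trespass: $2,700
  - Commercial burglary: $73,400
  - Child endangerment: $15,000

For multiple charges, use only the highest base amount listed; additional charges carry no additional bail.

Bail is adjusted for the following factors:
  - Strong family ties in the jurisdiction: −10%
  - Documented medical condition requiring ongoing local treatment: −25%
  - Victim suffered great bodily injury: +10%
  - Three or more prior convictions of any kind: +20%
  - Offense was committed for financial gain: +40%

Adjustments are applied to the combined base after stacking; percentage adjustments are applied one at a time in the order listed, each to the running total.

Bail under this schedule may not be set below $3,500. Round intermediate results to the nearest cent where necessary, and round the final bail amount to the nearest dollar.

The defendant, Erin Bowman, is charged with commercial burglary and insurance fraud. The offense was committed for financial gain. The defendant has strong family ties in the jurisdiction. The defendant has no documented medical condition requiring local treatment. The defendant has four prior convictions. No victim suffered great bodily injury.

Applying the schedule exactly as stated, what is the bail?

Base amounts from the schedule: commercial burglary $73,400; insurance fraud $25,800.
Stacking rule: use the highest base only. Highest is commercial burglary at $73,400. Combined base = $73,400.
Strong family ties in the jurisdiction (−10%): $73,400 × 0.9 = $66,060.
Three or more prior convictions of any kind (+20%): $66,060 × 1.2 = $79,272.
Offense was committed for financial gain (+40%): $79,272 × 1.4 = $110,980.80.
$110,980.80 is at or above the $3,500 minimum.
Rounded to the nearest dollar: $110,981.

$110,981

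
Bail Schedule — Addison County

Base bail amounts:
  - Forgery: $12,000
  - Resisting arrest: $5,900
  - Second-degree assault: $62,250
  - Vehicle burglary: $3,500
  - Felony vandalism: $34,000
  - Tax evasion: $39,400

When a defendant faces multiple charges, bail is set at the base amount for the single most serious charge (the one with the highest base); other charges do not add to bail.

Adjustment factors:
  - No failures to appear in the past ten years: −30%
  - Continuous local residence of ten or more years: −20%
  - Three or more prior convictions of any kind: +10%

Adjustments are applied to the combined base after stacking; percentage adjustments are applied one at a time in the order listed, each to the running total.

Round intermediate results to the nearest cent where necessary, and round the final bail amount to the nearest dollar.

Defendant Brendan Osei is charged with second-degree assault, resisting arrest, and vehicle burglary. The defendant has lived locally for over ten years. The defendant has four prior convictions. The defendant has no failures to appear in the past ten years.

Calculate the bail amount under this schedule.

$38,346

Base amounts from the schedule: second-degree assault $62,250; resisting arrest $5,900; vehicle burglary $3,500.
Stacking rule: use the highest base only. Highest is second-degree assault at $62,250. Combined base = $62,250.
No failures to appear in the past ten years (−30%): $62,250 × 0.7 = $43,575.
Continuous local residence of ten or more years (−20%): $43,575 × 0.8 = $34,860.
Three or more prior convictions of any kind (+10%): $34,860 × 1.1 = $38,346.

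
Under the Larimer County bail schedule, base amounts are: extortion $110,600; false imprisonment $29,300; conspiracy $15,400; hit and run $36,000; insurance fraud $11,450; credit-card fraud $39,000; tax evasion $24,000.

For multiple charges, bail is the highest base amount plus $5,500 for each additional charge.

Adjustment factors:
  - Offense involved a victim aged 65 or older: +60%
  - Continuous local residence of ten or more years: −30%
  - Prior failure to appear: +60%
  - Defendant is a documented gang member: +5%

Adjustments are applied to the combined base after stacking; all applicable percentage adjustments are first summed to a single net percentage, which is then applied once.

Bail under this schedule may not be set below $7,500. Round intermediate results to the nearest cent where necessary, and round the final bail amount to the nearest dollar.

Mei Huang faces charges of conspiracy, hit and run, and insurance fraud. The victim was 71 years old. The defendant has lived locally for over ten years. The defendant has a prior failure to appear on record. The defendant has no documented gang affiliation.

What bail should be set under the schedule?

$89,300

Base amounts from the schedule: conspiracy $15,400; hit and run $36,000; insurance fraud $11,450.
Stacking rule: highest base plus $5,500 per additional charge. Highest is hit and run at $36,000; 2 additional charges → +$11,000. Combined base = $47,000.
Net percentage adjustment: +60% −30% +60% = +90%. $47,000 × 1.9 = $89,300.
$89,300 is at or above the $7,500 minimum.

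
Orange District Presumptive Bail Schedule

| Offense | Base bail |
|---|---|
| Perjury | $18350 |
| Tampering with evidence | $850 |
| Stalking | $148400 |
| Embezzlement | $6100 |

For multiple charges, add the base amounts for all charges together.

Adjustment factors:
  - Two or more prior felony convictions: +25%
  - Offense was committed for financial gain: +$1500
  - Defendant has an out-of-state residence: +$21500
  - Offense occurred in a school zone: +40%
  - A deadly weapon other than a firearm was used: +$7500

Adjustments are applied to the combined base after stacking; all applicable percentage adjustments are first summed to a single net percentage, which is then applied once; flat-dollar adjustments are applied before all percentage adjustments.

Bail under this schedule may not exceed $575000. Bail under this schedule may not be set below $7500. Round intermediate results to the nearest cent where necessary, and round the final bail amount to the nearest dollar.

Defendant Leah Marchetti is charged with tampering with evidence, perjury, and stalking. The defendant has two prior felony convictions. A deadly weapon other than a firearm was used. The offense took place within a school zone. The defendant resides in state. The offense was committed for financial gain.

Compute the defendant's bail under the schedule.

Base amounts from the schedule: tampering with evidence $850; perjury $18350; stalking $148400.
Stacking rule: sum of all bases. $850 + $18350 + $148400 = $167600.
Offense was committed for financial gain (+$1500 flat): $167600 + $1500 = $169100.
A deadly weapon other than a firearm was used (+$7500 flat): $169100 + $7500 = $176600.
Net percentage adjustment: +25% +40% = +65%. $176600 × 1.65 = $291390.
$291390 is within the $575000 maximum.
$291390 is at or above the $7500 minimum.

$291390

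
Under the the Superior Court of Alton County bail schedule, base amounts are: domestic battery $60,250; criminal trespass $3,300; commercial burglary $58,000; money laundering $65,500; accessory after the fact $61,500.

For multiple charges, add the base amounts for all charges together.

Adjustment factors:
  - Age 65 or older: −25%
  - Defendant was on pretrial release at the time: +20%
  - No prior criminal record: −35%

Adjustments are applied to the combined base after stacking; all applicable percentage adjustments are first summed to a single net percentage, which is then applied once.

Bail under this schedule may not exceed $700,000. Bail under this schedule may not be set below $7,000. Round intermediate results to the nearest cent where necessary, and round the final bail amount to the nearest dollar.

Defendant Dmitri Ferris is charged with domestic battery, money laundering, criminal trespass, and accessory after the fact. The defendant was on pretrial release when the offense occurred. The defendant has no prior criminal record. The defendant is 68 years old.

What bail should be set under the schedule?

$114,330

Base amounts from the schedule: domestic battery $60,250; money laundering $65,500; criminal trespass $3,300; accessory after the fact $61,500.
Stacking rule: sum of all bases. $60,250 + $65,500 + $3,300 + $61,500 = $190,550.
Net percentage adjustment: −25% +20% −35% = −40%. $190,550 × 0.6 = $114,330.
$114,330 is within the $700,000 maximum.
$114,330 is at or above the $7,000 minimum.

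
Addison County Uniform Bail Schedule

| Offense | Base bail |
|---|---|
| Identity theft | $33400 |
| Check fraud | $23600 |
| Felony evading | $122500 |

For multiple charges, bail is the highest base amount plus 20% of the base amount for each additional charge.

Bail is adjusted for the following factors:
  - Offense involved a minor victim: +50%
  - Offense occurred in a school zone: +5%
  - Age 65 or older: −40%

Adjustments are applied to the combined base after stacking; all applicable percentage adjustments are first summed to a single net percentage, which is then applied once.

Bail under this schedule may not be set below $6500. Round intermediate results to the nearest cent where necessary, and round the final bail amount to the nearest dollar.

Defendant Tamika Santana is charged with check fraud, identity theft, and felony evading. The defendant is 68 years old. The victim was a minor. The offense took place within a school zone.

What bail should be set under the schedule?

$153985

Base amounts from the schedule: check fraud $23600; identity theft $33400; felony evading $122500.
Stacking rule: highest base plus 20% of each additional charge. Highest is felony evading at $122500. Additional: $23600 × 20% = $4720; $33400 × 20% = $6680. Combined base = $122500 + $11400 = $133900.
Net percentage adjustment: +50% +5% −40% = +15%. $133900 × 1.15 = $153985.
$153985 is at or above the $6500 minimum.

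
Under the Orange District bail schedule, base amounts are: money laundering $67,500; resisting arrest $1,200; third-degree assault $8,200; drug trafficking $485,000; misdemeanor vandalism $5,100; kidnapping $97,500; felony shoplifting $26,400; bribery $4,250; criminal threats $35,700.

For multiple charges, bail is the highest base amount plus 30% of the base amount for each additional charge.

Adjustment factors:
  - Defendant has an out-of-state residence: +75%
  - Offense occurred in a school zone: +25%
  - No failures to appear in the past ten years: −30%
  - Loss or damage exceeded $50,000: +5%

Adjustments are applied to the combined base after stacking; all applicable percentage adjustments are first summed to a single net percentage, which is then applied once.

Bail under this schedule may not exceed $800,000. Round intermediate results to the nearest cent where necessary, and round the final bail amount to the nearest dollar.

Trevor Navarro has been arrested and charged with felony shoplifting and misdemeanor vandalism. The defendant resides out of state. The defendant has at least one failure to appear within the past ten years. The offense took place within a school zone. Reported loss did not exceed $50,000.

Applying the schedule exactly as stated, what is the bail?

Base amounts from the schedule: felony shoplifting $26,400; misdemeanor vandalism $5,100.
Stacking rule: highest base plus 30% of each additional charge. Highest is felony shoplifting at $26,400. Additional: $5,100 × 30% = $1,530. Combined base = $26,400 + $1,530 = $27,930.
Net percentage adjustment: +75% +25% = +100%. $27,930 × 2 = $55,860.
$55,860 is within the $800,000 maximum.

$55,860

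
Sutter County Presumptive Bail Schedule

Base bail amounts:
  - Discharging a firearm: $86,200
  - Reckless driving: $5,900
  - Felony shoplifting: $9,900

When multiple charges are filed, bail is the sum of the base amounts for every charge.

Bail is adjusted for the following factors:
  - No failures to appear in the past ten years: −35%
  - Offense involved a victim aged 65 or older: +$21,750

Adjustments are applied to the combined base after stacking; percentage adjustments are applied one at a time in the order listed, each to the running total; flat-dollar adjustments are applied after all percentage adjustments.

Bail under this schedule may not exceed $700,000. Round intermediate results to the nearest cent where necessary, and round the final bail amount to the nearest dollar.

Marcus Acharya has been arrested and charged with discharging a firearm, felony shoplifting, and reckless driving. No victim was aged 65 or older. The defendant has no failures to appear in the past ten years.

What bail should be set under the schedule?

$66,300

Base amounts from the schedule: discharging a firearm $86,200; felony shoplifting $9,900; reckless driving $5,900.
Stacking rule: sum of all bases. $86,200 + $9,900 + $5,900 = $102,000.
No failures to appear in the past ten years (−35%): $102,000 × 0.65 = $66,300.
$66,300 is within the $700,000 maximum.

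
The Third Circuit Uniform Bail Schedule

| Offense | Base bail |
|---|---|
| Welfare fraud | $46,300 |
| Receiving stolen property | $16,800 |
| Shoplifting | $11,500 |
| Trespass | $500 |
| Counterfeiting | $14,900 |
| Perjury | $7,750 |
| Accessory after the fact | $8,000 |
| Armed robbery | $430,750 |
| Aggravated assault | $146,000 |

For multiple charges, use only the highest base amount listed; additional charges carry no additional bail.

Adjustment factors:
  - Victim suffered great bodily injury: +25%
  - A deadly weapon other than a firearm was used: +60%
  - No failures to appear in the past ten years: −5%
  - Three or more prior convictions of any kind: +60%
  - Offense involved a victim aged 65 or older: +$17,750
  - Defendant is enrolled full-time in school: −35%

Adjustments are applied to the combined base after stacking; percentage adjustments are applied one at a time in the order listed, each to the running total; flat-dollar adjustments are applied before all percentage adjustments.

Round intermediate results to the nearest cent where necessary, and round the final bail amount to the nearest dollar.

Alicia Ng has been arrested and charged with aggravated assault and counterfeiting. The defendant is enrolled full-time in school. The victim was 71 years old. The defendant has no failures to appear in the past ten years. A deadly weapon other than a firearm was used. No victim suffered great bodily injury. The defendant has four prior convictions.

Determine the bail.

Base amounts from the schedule: aggravated assault $146,000; counterfeiting $14,900.
Stacking rule: use the highest base only. Highest is aggravated assault at $146,000. Combined base = $146,000.
Offense involved a victim aged 65 or older (+$17,750 flat): $146,000 + $17,750 = $163,750.
A deadly weapon other than a firearm was used (+60%): $163,750 × 1.6 = $262,000.
No failures to appear in the past ten years (−5%): $262,000 × 0.95 = $248,900.
Three or more prior convictions of any kind (+60%): $248,900 × 1.6 = $398,240.
Defendant is enrolled full-time in school (−35%): $398,240 × 0.65 = $258,856.

$258,856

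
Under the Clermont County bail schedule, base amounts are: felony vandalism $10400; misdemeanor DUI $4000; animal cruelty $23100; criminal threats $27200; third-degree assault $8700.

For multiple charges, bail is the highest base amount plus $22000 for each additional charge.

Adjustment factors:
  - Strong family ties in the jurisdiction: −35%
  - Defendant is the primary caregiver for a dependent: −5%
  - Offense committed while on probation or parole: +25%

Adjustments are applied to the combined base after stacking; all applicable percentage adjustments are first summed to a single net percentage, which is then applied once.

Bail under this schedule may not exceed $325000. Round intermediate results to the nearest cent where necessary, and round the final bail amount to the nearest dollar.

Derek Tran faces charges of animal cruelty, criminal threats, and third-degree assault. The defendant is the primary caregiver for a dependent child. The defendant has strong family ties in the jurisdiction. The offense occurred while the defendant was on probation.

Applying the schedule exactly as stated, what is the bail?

$60520

Base amounts from the schedule: animal cruelty $23100; criminal threats $27200; third-degree assault $8700.
Stacking rule: highest base plus $22000 per additional charge. Highest is criminal threats at $27200; 2 additional charges → +$44000. Combined base = $71200.
Net percentage adjustment: −35% −5% +25% = −15%. $71200 × 0.85 = $60520.
$60520 is within the $325000 maximum.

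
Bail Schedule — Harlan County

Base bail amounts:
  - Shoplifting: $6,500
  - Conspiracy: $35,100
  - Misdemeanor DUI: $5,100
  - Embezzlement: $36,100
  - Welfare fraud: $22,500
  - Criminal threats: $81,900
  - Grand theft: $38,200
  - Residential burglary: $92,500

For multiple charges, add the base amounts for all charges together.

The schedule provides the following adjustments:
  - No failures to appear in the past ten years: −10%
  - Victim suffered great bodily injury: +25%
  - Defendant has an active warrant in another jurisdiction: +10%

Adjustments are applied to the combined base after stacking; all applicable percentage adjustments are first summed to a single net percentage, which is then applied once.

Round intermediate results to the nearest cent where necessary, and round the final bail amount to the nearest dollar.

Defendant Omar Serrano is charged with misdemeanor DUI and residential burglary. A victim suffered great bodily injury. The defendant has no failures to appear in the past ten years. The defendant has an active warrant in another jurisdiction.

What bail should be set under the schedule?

Base amounts from the schedule: misdemeanor DUI $5,100; residential burglary $92,500.
Stacking rule: sum of all bases. $5,100 + $92,500 = $97,600.
Net percentage adjustment: −10% +25% +10% = +25%. $97,600 × 1.25 = $122,000.

$122,000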